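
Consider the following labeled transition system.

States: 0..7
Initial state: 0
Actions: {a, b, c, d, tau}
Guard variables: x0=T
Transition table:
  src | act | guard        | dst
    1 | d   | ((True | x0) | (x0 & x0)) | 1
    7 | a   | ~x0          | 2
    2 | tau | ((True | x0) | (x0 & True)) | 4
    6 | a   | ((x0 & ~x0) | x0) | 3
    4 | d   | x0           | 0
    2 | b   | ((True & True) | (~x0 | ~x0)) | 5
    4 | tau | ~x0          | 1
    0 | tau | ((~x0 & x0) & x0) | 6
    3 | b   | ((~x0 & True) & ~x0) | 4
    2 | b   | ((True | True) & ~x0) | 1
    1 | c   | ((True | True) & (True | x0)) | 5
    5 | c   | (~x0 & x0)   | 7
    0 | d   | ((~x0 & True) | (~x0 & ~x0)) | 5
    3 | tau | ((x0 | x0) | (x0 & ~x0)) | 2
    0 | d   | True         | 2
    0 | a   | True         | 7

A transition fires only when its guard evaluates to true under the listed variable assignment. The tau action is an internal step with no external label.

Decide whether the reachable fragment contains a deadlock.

Answer: DEADLOCK at state 5

Analysis:
Reachable = {0,2,4,5,7}
  0: a→7  d→2  [2 out]
  2: b→5  tau→4  [2 out]
  4: d→0  [1 out]
  5: ∅  [deadlock]
  7: ∅  [deadlock]
trace reaching 5: d·b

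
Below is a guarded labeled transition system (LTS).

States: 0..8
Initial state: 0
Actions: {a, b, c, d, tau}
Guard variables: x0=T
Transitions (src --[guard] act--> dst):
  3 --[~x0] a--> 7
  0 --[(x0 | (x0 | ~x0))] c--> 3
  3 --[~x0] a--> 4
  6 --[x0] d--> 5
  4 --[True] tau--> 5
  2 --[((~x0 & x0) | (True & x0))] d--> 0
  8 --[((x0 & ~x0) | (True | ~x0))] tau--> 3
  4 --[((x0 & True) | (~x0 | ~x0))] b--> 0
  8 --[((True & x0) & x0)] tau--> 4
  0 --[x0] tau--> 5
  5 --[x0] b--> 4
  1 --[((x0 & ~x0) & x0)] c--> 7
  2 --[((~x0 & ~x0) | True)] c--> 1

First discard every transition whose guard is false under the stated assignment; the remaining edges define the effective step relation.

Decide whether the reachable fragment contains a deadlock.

R = {0,3,4,5}
  0: c→3  tau→5  [2 out]
  3: ∅  [STUCK]
  4: b→0  tau→5  [2 out]
  5: b→4  [1 out]
witness 3: c

Answer: DEADLOCK at state 3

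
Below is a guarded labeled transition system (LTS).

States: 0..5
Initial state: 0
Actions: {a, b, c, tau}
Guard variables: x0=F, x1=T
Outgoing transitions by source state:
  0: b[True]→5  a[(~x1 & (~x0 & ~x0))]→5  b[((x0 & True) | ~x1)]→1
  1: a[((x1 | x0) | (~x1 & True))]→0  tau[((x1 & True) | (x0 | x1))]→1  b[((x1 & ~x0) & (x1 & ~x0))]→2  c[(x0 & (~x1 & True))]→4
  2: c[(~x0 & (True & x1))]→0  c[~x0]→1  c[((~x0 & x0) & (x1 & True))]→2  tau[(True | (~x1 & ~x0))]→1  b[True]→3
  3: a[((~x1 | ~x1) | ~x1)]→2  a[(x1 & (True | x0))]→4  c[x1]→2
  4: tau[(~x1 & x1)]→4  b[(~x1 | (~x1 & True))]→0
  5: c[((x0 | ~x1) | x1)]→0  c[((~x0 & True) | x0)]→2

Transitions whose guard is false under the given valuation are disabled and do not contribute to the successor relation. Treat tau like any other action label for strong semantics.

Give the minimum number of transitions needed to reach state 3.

Layered search for 3:
  Layer 0: {0}
  Layer 1: {5}
  Layer 2: {2}
  Layer 3: {1,3}
first hit 3 at d=3 via b·c·b

Answer: 3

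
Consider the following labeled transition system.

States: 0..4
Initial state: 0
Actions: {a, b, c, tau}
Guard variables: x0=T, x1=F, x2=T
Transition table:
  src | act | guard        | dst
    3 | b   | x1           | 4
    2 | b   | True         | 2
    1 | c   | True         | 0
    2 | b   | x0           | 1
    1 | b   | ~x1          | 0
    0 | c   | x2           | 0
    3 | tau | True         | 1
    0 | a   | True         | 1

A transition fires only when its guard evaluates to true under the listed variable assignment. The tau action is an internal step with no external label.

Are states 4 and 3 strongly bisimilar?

Answer: NOT BISIMILAR

Working:
Bisimulation quotient by refinement:
  round 0: {{0,1,2,3,4}}
  round 1: {{0},{1},{2},{3},{4}}
Fixed point at round 2; 5 class(es).
[4]={4}  [3]={3}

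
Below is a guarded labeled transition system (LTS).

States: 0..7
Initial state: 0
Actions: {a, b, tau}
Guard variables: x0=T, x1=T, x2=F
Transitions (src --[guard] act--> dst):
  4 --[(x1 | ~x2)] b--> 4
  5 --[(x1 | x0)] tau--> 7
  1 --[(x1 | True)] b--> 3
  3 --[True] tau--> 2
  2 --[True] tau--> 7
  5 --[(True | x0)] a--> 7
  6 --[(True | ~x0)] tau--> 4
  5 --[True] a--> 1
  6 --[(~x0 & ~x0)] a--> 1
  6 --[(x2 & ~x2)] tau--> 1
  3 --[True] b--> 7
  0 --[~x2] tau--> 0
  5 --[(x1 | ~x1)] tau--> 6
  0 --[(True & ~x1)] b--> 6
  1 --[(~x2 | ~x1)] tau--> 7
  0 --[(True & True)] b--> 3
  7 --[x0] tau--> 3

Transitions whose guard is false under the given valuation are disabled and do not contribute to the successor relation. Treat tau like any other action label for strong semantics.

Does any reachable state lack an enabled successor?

Reachable = {0,2,3,7}
  0: b→3  tau→0  [deg 2]
  2: tau→7  [deg 1]
  3: b→7  tau→2  [deg 2]
  7: tau→3  [deg 1]

Answer: DEADLOCK-FREE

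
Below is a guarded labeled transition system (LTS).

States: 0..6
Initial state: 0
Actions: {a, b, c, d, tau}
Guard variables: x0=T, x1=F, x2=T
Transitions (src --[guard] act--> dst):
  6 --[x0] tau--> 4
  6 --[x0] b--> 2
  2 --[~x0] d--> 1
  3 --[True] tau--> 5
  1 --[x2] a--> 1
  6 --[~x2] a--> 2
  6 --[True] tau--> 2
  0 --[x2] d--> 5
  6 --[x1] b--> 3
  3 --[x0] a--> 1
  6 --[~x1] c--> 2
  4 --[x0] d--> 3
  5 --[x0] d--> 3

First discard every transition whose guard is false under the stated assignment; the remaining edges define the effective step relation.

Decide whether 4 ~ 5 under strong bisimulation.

Bisimulation quotient by refinement:
  P[0] = {{0,1,2,3,4,5,6}}
  P[1] = {{0,4,5},{1},{2},{3},{6}}
  P[2] = {{0},{1},{2},{3},{4,5},{6}}
stable after 3 split(s): 6 block(s)
4∈{4,5}, 5∈{4,5}

Answer: BISIMILAR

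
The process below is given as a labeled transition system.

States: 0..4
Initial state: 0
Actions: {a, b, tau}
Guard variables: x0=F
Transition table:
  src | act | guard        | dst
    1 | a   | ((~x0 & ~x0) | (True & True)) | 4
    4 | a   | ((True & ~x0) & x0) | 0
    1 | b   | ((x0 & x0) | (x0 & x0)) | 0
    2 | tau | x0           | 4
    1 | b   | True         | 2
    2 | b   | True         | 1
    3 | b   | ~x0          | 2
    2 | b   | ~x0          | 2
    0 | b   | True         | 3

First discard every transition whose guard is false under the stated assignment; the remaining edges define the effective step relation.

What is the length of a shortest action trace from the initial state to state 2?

Breadth-first toward 2:
  L0 = {0}
  L1 = {3}
  L2 = {2}
first hit 2 at d=2 via b·b

Answer: 2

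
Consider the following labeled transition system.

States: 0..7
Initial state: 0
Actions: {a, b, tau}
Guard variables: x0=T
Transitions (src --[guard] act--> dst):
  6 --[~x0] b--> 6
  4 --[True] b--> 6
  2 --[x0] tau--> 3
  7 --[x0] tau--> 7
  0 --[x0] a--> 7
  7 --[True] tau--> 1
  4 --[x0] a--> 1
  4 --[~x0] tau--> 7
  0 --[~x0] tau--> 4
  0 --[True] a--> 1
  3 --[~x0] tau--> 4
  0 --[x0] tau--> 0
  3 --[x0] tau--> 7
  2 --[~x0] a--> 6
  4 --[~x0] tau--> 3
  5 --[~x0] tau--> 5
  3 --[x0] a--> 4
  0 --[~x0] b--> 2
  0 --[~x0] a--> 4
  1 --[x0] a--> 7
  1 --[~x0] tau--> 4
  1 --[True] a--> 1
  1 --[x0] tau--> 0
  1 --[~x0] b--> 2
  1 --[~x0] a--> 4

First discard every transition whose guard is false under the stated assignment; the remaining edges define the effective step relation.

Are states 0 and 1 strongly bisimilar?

Answer: BISIMILAR

Working:
Bisimulation quotient by refinement:
  π0 = {{0,1,2,3,4,5,6,7}}
  π1 = {{0,1,3},{2,7},{4},{5,6}}
  π2 = {{0,1},{2},{3},{4},{5,6},{7}}
stable after 3 split(s): 6 block(s)
class of 0: {0,1}; class of 1: {0,1}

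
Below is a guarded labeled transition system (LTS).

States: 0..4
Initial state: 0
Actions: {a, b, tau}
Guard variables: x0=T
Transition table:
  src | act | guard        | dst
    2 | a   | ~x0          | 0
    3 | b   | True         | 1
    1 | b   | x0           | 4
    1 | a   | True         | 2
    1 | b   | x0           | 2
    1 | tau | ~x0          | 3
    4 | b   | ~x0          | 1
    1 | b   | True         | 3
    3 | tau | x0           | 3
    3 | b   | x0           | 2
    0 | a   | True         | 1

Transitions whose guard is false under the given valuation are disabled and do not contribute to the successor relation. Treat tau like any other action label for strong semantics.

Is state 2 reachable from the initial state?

Answer: REACHABLE

Working:
8 transition(s) survive guard evaluation.
L0 = {0}
L1 = {1}  cumulative {0,1}
L2 = {2,3,4}  cumulative {0,1,2,3,4}
R = {0,1,2,3,4}
Path to 2: a·b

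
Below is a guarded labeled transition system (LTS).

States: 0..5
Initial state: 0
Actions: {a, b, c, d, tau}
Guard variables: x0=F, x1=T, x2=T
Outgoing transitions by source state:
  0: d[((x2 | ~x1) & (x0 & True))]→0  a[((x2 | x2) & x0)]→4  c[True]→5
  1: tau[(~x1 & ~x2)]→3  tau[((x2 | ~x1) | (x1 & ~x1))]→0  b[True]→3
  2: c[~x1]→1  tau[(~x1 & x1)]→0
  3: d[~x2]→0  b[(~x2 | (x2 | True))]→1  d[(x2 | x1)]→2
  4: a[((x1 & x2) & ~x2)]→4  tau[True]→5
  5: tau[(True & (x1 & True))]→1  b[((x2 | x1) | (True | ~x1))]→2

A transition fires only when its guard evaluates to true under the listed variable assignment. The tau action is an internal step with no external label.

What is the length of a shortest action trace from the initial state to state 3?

Answer: 3

Trace:
Layered search for 3:
  Layer 0: {0}
  Layer 1: {5}
  Layer 2: {1,2}
  Layer 3: {3}
3 enters at depth 3; path c·tau·b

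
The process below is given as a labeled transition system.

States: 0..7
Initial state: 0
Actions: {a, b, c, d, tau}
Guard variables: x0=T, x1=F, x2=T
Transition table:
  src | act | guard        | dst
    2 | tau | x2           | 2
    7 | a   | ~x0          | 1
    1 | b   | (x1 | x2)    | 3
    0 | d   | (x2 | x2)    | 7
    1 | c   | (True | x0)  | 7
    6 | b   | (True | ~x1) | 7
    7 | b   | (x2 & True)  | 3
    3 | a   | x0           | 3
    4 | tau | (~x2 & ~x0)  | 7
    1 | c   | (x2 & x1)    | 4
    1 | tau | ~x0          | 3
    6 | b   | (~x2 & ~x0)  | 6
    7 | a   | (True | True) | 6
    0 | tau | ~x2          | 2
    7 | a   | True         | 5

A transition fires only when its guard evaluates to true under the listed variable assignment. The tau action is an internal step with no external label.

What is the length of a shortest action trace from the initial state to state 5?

Answer: 2

Analysis:
Layered search for 5:
  depth 0: {0}
  depth 1: {7}
  depth 2: {3,5,6}
5 enters at depth 2; path d·a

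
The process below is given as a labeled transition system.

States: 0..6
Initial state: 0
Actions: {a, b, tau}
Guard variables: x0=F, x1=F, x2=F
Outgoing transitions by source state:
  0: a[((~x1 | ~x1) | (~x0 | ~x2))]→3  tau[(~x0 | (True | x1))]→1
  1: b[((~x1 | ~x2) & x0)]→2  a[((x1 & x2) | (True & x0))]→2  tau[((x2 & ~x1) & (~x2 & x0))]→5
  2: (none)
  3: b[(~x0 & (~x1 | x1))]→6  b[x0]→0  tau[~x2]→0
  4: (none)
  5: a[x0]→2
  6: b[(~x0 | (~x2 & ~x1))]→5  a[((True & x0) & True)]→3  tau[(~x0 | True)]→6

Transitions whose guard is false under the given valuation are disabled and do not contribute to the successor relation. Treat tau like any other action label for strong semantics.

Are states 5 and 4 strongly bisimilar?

Refine partition for ~:
  round 0: {{0,1,2,3,4,5,6}}
  round 1: {{0},{1,2,4,5},{3,6}}
  round 2: {{0},{1,2,4,5},{3},{6}}
Fixed point at round 3; 4 class(es).
[5]={1,2,4,5}  [4]={1,2,4,5}

Answer: BISIMILAR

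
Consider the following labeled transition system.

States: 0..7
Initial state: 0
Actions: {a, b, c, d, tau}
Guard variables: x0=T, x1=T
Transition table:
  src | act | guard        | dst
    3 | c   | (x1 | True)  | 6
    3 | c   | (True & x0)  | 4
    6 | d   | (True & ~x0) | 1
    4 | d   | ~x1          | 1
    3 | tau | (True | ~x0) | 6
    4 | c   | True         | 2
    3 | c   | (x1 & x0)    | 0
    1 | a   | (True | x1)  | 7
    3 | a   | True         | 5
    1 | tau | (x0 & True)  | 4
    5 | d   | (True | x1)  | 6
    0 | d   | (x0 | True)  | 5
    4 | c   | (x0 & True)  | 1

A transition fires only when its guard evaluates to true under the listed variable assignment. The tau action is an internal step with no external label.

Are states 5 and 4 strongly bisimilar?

Compute ~ classes (split until stable):
  P[0] = {{0,1,2,3,4,5,6,7}}
  P[1] = {{0,5},{1},{2,6,7},{3},{4}}
  P[2] = {{0},{1},{2,6,7},{3},{4},{5}}
stable after 3 split(s): 6 block(s)
class of 5: {5}; class of 4: {4}

Answer: NOT BISIMILAR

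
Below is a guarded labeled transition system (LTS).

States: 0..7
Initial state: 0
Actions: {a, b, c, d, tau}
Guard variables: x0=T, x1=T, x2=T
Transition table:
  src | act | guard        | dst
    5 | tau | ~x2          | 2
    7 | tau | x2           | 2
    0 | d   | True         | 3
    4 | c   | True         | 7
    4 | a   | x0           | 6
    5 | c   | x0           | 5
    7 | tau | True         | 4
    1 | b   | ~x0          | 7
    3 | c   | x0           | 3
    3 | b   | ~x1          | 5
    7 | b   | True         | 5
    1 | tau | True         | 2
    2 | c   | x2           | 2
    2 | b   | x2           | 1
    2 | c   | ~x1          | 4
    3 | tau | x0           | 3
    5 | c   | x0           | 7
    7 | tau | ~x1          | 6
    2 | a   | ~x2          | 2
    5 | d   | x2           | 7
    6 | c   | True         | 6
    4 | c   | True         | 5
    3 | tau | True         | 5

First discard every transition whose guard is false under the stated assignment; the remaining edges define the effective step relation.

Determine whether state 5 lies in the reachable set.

17 transition(s) survive guard evaluation.
L0 = {0}
L1 = {3}  total {0,3}
L2 = {5}  total {0,3,5}
L3 = {7}  total {0,3,5,7}
L4 = {2,4}  total {0,2,3,4,5,7}
L5 = {1,6}  total {0,1,2,3,4,5,6,7}
R = {0,1,2,3,4,5,6,7}
trace reaching 5: d·tau

Answer: REACHABLE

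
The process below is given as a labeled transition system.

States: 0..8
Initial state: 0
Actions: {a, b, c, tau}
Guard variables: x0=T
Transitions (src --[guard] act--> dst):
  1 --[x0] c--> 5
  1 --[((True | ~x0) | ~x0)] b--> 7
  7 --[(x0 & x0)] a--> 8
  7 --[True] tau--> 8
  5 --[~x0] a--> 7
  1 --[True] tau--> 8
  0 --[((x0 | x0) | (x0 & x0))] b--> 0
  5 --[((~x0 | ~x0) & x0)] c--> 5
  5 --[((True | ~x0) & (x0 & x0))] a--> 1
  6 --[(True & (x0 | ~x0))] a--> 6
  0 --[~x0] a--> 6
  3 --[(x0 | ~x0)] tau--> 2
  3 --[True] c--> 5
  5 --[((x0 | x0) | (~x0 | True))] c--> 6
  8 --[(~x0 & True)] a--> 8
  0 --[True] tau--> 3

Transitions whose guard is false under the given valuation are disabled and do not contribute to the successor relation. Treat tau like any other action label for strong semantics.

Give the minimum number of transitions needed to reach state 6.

Answer: 3

Trace:
Layered search for 6:
  L0 = {0}
  L1 = {3}
  L2 = {2,5}
  L3 = {1,6}
first hit 6 at d=3 via tau·c·c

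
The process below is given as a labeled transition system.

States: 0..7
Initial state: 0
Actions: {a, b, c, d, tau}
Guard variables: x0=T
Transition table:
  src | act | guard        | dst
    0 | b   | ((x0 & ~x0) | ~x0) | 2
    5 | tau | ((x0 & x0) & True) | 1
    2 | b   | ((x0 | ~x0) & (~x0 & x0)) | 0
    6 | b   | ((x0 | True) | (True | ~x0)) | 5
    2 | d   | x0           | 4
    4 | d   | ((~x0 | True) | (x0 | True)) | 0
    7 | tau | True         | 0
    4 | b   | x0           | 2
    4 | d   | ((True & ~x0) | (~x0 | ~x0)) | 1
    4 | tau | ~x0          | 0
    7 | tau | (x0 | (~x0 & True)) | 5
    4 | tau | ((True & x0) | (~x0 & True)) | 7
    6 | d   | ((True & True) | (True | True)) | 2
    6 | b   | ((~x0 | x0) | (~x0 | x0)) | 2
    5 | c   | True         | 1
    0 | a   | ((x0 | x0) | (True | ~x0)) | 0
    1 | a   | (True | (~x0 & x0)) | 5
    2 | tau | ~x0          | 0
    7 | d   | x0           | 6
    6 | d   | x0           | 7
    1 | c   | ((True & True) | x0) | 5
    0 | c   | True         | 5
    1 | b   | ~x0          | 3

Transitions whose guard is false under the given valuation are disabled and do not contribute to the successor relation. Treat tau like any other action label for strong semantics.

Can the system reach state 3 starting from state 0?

Guard filter leaves 17 enabled edge(s).
L0 = {0}
L1 = {5}  total {0,5}
L2 = {1}  total {0,1,5}
R = {0,1,5}

Answer: UNREACHABLE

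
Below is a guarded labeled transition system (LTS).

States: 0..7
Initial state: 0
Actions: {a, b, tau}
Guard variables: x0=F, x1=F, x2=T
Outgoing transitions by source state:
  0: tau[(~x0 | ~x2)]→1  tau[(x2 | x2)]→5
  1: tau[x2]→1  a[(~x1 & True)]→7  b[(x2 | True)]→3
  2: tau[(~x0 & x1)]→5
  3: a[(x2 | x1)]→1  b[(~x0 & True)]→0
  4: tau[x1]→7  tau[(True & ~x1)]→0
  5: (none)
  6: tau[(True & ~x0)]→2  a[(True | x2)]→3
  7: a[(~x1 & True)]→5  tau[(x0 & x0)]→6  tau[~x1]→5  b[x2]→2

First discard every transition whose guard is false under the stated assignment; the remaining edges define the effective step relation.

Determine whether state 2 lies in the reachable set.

13 transition(s) survive guard evaluation.
L0 = {0}
L1 = {1,5}  cumulative {0,1,5}
L2 = {3,7}  cumulative {0,1,3,5,7}
L3 = {2}  cumulative {0,1,2,3,5,7}
Reach set: {0,1,2,3,5,7}
witness 2: tau·a·b

Answer: REACHABLE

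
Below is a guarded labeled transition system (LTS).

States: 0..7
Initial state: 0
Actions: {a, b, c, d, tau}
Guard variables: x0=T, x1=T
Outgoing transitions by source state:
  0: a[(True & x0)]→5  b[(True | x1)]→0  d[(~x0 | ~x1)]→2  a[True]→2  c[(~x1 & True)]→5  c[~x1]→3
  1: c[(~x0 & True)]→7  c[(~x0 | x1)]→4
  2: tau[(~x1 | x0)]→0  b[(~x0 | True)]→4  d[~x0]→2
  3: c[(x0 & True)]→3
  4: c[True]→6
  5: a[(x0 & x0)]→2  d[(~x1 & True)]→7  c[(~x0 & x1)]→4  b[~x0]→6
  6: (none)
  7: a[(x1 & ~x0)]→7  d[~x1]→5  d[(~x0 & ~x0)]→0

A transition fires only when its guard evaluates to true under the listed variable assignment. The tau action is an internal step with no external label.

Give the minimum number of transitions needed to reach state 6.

Answer: 3

Analysis:
Breadth-first toward 6:
  Layer 0: {0}
  Layer 1: {2,5}
  Layer 2: {4}
  Layer 3: {6}
depth(6)=3, e.g. a·b·c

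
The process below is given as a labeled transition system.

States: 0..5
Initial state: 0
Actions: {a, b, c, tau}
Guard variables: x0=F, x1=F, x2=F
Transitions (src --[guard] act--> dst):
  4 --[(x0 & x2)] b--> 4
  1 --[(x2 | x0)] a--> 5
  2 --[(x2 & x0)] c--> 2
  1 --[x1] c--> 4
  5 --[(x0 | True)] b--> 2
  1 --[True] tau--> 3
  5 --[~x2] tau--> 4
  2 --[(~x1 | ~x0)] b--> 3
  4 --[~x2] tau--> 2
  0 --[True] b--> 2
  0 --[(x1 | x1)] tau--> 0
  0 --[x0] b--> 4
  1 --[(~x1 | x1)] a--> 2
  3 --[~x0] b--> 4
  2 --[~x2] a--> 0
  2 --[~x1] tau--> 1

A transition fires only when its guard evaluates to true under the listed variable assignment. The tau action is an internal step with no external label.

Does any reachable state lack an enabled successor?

Reachable = {0,1,2,3,4}
  0: b→2  [1 exit(s)]
  1: a→2  tau→3  [2 exit(s)]
  2: a→0  b→3  tau→1  [3 exit(s)]
  3: b→4  [1 exit(s)]
  4: tau→2  [1 exit(s)]

Answer: DEADLOCK-FREE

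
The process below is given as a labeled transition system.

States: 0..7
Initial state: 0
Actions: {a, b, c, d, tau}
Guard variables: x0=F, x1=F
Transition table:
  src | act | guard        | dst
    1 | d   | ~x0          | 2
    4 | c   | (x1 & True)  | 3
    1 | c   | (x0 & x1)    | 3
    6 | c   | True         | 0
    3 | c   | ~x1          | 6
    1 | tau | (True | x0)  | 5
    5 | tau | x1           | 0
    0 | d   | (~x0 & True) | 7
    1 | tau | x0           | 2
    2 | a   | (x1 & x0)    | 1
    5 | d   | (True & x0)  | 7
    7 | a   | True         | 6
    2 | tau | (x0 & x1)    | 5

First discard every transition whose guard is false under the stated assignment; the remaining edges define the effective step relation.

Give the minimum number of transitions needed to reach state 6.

Answer: 2

Analysis:
Layered search for 6:
  Layer 0: {0}
  Layer 1: {7}
  Layer 2: {6}
first hit 6 at d=2 via d·a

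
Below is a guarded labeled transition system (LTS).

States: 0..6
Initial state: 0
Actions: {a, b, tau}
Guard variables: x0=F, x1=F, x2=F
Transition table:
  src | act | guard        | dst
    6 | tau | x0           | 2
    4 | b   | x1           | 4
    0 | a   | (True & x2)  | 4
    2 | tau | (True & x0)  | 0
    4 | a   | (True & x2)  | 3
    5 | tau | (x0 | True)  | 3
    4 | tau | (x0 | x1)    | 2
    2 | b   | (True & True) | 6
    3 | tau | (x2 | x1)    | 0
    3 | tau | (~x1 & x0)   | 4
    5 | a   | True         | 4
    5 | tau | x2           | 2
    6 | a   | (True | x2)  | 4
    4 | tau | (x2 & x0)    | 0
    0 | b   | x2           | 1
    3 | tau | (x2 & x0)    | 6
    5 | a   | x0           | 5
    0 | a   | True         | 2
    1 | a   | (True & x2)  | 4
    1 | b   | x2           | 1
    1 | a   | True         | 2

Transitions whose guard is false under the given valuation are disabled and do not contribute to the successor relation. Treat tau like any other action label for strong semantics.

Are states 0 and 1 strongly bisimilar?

Answer: BISIMILAR

Analysis:
Bisimulation quotient by refinement:
  P[0] = {{0,1,2,3,4,5,6}}
  P[1] = {{0,1,6},{2},{3,4},{5}}
  P[2] = {{0,1},{2},{3,4},{5},{6}}
5 equivalence class(es) (converged in 3)
0∈{0,1}, 1∈{0,1}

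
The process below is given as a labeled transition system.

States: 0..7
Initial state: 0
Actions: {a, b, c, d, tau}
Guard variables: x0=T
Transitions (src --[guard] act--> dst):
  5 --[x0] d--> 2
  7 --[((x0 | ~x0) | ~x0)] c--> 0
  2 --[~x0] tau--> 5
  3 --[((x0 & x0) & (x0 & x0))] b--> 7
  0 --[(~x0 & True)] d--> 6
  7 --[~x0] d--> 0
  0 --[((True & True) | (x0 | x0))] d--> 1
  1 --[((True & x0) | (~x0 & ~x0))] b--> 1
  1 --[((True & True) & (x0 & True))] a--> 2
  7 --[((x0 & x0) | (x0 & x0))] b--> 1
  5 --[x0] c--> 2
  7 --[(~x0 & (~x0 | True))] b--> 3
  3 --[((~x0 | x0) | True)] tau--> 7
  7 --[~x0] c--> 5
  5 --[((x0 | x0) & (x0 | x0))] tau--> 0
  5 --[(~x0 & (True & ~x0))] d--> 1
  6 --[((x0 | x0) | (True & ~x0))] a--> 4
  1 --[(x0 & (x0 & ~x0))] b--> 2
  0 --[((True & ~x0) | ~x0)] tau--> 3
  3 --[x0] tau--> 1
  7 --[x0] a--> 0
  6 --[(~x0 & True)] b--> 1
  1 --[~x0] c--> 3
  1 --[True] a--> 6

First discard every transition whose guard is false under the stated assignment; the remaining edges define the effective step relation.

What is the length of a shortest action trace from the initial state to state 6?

BFS to 6:
  Layer 0: {0}
  Layer 1: {1}
  Layer 2: {2,6}
first hit 6 at d=2 via d·a

Answer: 2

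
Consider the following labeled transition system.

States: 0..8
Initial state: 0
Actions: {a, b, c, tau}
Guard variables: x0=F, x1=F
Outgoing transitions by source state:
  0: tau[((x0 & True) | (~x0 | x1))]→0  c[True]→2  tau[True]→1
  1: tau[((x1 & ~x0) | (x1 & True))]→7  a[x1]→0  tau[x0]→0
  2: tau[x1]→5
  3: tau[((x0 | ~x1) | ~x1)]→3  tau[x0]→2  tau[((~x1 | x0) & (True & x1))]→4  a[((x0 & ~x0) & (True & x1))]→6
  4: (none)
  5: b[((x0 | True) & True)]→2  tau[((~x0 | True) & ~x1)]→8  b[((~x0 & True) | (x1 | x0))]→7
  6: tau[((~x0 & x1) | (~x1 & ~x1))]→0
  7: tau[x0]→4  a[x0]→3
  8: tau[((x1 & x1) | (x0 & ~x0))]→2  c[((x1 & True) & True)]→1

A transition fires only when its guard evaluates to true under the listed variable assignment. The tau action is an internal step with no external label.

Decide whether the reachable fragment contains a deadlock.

R = {0,1,2}
  0: c→2  tau→0  tau→1  [3 out]
  1: ∅  [deadlock]
  2: ∅  [deadlock]
Path to 1: tau

Answer: DEADLOCK at state 1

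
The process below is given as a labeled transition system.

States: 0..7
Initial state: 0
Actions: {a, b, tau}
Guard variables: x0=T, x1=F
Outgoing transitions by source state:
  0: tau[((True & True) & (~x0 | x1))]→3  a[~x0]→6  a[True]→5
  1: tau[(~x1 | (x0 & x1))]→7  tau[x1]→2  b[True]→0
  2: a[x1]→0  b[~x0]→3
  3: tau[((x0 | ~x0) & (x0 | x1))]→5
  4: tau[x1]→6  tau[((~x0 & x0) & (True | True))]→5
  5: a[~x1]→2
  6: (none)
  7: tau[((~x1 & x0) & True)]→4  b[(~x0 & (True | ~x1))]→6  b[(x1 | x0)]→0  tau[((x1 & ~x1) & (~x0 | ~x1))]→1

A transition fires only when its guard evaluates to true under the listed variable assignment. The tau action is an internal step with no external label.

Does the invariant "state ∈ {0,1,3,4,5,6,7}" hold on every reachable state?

Allowed set {0,1,3,4,5,6,7}
R = {0,2,5}
  0: ok
  2: outside
  5: ok
reach 2 via a·a — violates

Answer: INVARIANT VIOLATED at state 2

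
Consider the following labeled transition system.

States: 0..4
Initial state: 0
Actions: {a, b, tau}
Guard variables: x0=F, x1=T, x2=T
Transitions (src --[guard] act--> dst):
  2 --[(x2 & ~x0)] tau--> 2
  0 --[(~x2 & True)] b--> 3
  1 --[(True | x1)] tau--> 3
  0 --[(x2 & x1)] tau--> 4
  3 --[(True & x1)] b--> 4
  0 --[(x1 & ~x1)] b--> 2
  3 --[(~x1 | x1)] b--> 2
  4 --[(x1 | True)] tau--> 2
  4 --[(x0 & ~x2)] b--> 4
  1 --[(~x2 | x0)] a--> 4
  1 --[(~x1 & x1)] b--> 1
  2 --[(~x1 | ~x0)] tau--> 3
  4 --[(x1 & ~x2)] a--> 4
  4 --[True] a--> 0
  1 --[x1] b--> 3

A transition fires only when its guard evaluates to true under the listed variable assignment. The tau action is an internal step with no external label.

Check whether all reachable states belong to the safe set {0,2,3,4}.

Answer: INVARIANT HOLDS

Working:
Inv-set: {0,2,3,4}
Reachable = {0,2,3,4}
  0: ✓
  2: ✓
  3: ✓
  4: ✓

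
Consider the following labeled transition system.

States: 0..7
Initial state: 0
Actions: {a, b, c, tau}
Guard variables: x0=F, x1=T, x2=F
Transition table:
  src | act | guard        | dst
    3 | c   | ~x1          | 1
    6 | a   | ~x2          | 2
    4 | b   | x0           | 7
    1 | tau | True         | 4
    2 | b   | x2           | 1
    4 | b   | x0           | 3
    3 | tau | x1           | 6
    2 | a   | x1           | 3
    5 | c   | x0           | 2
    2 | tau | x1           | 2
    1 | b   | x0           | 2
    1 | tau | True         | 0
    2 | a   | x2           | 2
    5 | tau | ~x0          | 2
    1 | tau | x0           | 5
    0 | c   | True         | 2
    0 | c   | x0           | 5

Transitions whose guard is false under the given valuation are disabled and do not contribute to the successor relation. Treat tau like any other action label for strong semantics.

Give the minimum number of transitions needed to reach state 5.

Breadth-first toward 5:
  Layer 0: {0}
  Layer 1: {2}
  Layer 2: {3}
  Layer 3: {6}
5 never appears.

Answer: UNREACHABLE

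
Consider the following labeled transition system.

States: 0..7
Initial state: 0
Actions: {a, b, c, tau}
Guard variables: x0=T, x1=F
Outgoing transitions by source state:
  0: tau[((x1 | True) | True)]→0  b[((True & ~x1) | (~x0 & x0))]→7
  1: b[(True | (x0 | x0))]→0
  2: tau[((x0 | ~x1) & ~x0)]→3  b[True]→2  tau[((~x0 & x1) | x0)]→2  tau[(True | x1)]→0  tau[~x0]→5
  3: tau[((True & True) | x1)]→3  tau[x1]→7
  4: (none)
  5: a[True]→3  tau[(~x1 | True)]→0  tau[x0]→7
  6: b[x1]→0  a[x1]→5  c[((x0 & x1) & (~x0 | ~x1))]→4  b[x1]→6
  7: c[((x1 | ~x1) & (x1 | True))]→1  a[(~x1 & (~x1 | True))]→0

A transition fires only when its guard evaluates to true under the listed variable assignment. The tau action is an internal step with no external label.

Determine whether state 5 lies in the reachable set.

Answer: UNREACHABLE

Analysis:
After dropping false guards: 12 live edges.
depth 0: {0}
depth 1: {7}  cumulative {0,7}
depth 2: {1}  cumulative {0,1,7}
Reach set: {0,1,7}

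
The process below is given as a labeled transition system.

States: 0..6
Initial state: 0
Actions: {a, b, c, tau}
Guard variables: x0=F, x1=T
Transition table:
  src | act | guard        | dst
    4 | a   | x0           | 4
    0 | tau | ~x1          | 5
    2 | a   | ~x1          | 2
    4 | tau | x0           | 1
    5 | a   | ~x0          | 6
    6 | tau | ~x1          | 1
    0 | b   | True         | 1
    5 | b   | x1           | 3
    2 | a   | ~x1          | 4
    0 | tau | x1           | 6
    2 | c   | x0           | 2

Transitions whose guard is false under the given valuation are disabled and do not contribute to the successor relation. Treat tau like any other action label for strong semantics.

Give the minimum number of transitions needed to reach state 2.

Answer: UNREACHABLE

Trace:
Layered search for 2:
  depth 0: {0}
  depth 1: {1,6}
2 never appears.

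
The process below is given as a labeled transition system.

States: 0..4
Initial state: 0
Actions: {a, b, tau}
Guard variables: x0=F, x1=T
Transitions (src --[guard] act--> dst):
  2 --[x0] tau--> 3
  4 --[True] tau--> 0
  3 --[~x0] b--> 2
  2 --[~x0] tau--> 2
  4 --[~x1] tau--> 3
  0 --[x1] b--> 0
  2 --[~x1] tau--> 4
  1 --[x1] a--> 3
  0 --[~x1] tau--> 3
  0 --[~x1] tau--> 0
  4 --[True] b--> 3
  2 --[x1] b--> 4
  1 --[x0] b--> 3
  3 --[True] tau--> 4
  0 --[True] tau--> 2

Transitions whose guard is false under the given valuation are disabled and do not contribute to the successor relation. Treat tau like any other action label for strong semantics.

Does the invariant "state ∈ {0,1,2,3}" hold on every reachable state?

Answer: INVARIANT VIOLATED at state 4

Analysis:
Safe = {0,1,2,3}
Reach set: {0,2,3,4}
  0: ok
  2: ok
  3: ok
  4: VIOLATES
witness against invariant: tau·b → 4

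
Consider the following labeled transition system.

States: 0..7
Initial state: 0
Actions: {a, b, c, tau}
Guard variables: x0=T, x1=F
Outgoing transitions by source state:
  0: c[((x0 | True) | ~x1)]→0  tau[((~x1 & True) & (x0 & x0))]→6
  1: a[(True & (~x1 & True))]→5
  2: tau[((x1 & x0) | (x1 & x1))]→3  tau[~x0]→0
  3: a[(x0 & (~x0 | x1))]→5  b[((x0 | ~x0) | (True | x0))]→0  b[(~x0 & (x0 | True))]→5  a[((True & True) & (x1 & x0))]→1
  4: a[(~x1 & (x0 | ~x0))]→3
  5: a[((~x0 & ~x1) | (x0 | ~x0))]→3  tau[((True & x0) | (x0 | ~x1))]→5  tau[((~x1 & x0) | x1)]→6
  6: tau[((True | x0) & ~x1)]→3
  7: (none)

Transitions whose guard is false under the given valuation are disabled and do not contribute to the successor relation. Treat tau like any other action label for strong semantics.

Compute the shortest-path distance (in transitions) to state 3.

Breadth-first toward 3:
  L0 = {0}
  L1 = {6}
  L2 = {3}
depth(3)=2, e.g. tau·tau

Answer: 2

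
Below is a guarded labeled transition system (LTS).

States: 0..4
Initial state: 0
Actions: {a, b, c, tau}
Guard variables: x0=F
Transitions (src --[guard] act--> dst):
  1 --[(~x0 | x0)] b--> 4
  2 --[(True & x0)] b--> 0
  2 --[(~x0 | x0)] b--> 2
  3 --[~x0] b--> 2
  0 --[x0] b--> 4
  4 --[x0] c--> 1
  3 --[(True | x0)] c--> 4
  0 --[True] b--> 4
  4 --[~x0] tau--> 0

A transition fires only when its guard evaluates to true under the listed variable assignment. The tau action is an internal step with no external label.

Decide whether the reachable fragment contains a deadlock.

Reachable = {0,4}
  0: b→4  [1 out]
  4: tau→0  [1 out]

Answer: DEADLOCK-FREE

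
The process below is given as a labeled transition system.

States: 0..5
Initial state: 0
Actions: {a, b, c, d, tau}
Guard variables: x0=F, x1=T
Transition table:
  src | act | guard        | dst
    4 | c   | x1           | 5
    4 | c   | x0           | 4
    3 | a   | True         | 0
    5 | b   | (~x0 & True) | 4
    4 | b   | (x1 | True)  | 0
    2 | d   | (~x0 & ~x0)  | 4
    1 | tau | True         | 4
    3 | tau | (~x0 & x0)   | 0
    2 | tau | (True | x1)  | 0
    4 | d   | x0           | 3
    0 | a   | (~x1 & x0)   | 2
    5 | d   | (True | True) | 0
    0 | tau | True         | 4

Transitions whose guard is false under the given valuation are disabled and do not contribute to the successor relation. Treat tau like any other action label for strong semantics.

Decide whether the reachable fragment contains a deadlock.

Reach set: {0,4,5}
  0: tau→4  [1 exit(s)]
  4: b→0  c→5  [2 exit(s)]
  5: b→4  d→0  [2 exit(s)]

Answer: DEADLOCK-FREE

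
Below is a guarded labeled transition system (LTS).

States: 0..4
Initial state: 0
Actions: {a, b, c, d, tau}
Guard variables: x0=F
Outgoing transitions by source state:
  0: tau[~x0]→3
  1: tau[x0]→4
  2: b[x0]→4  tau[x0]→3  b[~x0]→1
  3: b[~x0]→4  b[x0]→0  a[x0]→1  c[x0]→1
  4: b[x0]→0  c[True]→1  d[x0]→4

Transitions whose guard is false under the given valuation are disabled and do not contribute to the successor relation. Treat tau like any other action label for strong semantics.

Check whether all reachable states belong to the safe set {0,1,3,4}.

Answer: INVARIANT HOLDS

Trace:
Inv-set: {0,1,3,4}
Reach set: {0,1,3,4}
  0: ok
  1: ok
  3: ok
  4: ok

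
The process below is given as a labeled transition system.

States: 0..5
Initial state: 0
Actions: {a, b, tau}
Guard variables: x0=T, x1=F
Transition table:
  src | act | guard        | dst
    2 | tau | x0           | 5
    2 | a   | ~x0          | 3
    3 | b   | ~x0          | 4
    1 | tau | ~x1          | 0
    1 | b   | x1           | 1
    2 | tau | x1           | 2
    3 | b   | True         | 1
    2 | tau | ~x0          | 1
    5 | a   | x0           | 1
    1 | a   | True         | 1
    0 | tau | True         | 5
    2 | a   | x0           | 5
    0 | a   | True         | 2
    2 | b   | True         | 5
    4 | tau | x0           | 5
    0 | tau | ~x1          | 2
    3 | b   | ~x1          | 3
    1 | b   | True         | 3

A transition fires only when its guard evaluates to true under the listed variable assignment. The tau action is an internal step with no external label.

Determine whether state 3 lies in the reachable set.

Guard filter leaves 13 enabled edge(s).
depth 0: {0}
depth 1: {2,5}  cumulative {0,2,5}
depth 2: {1}  cumulative {0,1,2,5}
depth 3: {3}  cumulative {0,1,2,3,5}
R = {0,1,2,3,5}
witness 3: tau·a·b

Answer: REACHABLE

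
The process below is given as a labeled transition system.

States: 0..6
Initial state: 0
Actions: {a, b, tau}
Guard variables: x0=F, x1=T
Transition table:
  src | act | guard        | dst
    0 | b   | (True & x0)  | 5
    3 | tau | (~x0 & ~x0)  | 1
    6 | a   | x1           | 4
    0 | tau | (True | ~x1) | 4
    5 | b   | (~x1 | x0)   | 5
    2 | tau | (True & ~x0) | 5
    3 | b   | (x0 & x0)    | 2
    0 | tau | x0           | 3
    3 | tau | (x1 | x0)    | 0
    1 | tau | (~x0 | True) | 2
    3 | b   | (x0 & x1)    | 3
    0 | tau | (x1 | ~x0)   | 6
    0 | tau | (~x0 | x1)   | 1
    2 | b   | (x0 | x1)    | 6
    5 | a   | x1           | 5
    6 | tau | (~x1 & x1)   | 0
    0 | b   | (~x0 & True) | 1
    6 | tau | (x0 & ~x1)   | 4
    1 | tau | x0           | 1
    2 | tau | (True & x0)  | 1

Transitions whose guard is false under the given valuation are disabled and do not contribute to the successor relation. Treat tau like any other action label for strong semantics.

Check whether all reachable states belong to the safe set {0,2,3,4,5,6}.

Answer: INVARIANT VIOLATED at state 1

Working:
Allowed set {0,2,3,4,5,6}
Reachable = {0,1,2,4,5,6}
  0: ok
  1: outside
  2: ok
  4: ok
  5: ok
  6: ok
counterexample path to 1: tau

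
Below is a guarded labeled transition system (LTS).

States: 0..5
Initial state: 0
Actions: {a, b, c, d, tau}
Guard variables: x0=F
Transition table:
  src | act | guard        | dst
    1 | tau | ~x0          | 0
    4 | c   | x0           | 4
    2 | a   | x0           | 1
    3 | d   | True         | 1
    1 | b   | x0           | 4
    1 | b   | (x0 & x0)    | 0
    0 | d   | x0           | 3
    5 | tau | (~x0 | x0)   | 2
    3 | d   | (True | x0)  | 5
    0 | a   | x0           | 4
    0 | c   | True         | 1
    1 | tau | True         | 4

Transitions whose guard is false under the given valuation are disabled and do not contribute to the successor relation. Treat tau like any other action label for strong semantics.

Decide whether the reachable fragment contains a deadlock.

Answer: DEADLOCK at state 4

Trace:
Reach set: {0,1,4}
  0: c→1  [deg 1]
  1: tau→0  tau→4  [deg 2]
  4: ∅  [STUCK]
Path to 4: c·tau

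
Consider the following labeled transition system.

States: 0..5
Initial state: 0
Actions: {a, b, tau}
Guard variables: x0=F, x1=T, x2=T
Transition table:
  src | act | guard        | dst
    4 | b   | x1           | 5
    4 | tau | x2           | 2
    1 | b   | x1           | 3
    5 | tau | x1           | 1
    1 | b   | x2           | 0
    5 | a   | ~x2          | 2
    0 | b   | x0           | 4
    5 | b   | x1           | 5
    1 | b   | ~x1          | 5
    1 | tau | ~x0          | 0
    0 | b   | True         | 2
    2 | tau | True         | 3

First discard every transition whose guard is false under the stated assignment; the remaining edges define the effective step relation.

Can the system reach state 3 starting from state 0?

Answer: REACHABLE

Analysis:
Guard filter leaves 9 enabled edge(s).
L0 = {0}
L1 = {2}  cumulative {0,2}
L2 = {3}  cumulative {0,2,3}
Reach set: {0,2,3}
trace reaching 3: b·tau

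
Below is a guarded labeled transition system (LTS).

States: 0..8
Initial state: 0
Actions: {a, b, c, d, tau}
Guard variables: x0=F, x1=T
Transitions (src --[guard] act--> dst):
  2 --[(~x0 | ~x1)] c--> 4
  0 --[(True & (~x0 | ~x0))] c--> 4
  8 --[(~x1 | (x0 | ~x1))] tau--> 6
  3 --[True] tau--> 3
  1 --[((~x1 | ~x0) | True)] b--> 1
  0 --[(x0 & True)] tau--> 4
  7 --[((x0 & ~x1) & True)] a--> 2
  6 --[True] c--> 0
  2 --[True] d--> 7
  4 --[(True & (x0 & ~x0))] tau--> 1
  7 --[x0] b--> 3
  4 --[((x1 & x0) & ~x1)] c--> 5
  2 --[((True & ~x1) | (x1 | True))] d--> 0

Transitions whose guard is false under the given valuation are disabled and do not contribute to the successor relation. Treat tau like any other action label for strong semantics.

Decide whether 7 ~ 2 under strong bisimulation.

Bisimulation quotient by refinement:
  π0 = {{0,1,2,3,4,5,6,7,8}}
  π1 = {{0,6},{1},{2},{3},{4,5,7,8}}
  π2 = {{0},{1},{2},{3},{4,5,7,8},{6}}
6 equivalence class(es) (converged in 3)
7∈{4,5,7,8}, 2∈{2}

Answer: NOT BISIMILAR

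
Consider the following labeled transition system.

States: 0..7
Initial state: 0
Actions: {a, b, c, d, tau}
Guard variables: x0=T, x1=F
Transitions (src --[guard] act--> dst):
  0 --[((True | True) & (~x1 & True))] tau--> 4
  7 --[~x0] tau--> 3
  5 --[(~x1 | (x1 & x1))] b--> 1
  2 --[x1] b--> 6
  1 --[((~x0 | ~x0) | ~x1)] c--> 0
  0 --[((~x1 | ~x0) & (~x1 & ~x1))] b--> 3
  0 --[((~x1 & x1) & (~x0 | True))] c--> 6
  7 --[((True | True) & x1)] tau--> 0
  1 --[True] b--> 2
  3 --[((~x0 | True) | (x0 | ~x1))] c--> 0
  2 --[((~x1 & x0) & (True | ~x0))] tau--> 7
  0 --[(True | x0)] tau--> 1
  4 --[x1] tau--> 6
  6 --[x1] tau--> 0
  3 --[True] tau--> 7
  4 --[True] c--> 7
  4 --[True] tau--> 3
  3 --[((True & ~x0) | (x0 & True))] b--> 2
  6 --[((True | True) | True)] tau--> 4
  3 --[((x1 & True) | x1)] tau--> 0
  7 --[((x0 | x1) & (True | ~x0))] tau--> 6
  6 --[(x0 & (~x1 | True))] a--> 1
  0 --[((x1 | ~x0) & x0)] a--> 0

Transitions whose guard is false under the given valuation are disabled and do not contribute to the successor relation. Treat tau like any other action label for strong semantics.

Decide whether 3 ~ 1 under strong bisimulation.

Answer: NOT BISIMILAR

Trace:
Compute ~ classes (split until stable):
  round 0: {{0,1,2,3,4,5,6,7}}
  round 1: {{0},{1},{2,7},{3},{4},{5},{6}}
  round 2: {{0},{1},{2},{3},{4},{5},{6},{7}}
stable after 3 split(s): 8 block(s)
3∈{3}, 1∈{1}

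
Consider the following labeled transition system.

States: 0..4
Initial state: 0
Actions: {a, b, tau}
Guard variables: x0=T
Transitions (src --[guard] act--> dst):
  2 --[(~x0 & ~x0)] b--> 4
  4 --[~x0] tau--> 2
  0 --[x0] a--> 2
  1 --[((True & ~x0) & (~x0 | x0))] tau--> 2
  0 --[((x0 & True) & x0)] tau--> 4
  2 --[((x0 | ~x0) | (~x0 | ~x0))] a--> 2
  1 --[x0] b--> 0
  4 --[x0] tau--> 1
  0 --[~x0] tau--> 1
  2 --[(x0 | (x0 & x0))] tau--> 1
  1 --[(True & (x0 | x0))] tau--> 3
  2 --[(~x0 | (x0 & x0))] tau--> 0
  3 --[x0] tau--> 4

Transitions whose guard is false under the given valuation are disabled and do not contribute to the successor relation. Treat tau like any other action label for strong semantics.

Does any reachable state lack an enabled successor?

Answer: DEADLOCK-FREE

Analysis:
Reachable = {0,1,2,3,4}
  0: a→2  tau→4  [deg 2]
  1: b→0  tau→3  [deg 2]
  2: a→2  tau→0  tau→1  [deg 3]
  3: tau→4  [deg 1]
  4: tau→1  [deg 1]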